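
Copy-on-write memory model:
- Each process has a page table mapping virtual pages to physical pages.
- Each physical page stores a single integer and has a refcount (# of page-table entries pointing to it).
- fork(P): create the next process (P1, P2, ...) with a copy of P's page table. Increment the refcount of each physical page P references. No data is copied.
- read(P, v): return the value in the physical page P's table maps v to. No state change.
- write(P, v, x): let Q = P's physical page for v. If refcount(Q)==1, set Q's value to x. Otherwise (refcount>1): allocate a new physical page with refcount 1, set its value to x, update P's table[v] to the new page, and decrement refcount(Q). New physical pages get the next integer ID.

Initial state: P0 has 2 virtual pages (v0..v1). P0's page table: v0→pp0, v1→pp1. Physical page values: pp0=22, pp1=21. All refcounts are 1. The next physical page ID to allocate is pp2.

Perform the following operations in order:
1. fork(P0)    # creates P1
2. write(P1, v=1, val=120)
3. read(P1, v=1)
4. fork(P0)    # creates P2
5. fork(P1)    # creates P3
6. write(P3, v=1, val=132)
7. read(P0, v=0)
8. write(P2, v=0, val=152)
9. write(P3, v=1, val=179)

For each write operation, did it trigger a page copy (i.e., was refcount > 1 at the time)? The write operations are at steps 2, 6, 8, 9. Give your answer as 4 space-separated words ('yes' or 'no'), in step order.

Op 1: fork(P0) -> P1. 2 ppages; refcounts: pp0:2 pp1:2
Op 2: write(P1, v1, 120). refcount(pp1)=2>1 -> COPY to pp2. 3 ppages; refcounts: pp0:2 pp1:1 pp2:1
Op 3: read(P1, v1) -> 120. No state change.
Op 4: fork(P0) -> P2. 3 ppages; refcounts: pp0:3 pp1:2 pp2:1
Op 5: fork(P1) -> P3. 3 ppages; refcounts: pp0:4 pp1:2 pp2:2
Op 6: write(P3, v1, 132). refcount(pp2)=2>1 -> COPY to pp3. 4 ppages; refcounts: pp0:4 pp1:2 pp2:1 pp3:1
Op 7: read(P0, v0) -> 22. No state change.
Op 8: write(P2, v0, 152). refcount(pp0)=4>1 -> COPY to pp4. 5 ppages; refcounts: pp0:3 pp1:2 pp2:1 pp3:1 pp4:1
Op 9: write(P3, v1, 179). refcount(pp3)=1 -> write in place. 5 ppages; refcounts: pp0:3 pp1:2 pp2:1 pp3:1 pp4:1

yes yes yes no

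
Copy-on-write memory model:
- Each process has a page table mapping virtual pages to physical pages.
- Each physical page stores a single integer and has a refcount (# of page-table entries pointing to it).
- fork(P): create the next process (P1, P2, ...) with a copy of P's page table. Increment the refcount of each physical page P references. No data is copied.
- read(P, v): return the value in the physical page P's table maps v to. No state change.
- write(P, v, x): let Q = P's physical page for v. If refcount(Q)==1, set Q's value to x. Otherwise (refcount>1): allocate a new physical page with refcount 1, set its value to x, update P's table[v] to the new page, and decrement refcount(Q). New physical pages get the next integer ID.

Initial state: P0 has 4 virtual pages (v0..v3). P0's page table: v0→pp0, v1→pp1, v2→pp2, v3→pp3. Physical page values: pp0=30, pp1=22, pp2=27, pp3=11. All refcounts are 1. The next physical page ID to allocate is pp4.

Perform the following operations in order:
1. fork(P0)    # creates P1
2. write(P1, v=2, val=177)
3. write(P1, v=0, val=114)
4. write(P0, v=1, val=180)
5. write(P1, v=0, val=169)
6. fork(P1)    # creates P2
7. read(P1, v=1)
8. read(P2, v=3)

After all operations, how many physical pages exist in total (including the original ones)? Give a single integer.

Op 1: fork(P0) -> P1. 4 ppages; refcounts: pp0:2 pp1:2 pp2:2 pp3:2
Op 2: write(P1, v2, 177). refcount(pp2)=2>1 -> COPY to pp4. 5 ppages; refcounts: pp0:2 pp1:2 pp2:1 pp3:2 pp4:1
Op 3: write(P1, v0, 114). refcount(pp0)=2>1 -> COPY to pp5. 6 ppages; refcounts: pp0:1 pp1:2 pp2:1 pp3:2 pp4:1 pp5:1
Op 4: write(P0, v1, 180). refcount(pp1)=2>1 -> COPY to pp6. 7 ppages; refcounts: pp0:1 pp1:1 pp2:1 pp3:2 pp4:1 pp5:1 pp6:1
Op 5: write(P1, v0, 169). refcount(pp5)=1 -> write in place. 7 ppages; refcounts: pp0:1 pp1:1 pp2:1 pp3:2 pp4:1 pp5:1 pp6:1
Op 6: fork(P1) -> P2. 7 ppages; refcounts: pp0:1 pp1:2 pp2:1 pp3:3 pp4:2 pp5:2 pp6:1
Op 7: read(P1, v1) -> 22. No state change.
Op 8: read(P2, v3) -> 11. No state change.

Answer: 7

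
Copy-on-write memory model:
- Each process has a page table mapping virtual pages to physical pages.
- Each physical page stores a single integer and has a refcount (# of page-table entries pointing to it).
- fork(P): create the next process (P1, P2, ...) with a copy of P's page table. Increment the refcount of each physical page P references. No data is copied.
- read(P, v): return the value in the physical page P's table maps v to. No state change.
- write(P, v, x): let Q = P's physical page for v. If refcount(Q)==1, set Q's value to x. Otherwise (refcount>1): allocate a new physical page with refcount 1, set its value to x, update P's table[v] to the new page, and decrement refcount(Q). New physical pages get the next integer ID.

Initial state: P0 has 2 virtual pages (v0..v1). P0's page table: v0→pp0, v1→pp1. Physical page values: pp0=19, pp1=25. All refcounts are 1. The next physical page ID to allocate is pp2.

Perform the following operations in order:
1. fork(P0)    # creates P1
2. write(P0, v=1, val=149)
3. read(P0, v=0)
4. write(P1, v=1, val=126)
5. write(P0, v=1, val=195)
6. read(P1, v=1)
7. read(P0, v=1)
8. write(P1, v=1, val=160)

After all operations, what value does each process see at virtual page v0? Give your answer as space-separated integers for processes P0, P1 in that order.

Answer: 19 19

Derivation:
Op 1: fork(P0) -> P1. 2 ppages; refcounts: pp0:2 pp1:2
Op 2: write(P0, v1, 149). refcount(pp1)=2>1 -> COPY to pp2. 3 ppages; refcounts: pp0:2 pp1:1 pp2:1
Op 3: read(P0, v0) -> 19. No state change.
Op 4: write(P1, v1, 126). refcount(pp1)=1 -> write in place. 3 ppages; refcounts: pp0:2 pp1:1 pp2:1
Op 5: write(P0, v1, 195). refcount(pp2)=1 -> write in place. 3 ppages; refcounts: pp0:2 pp1:1 pp2:1
Op 6: read(P1, v1) -> 126. No state change.
Op 7: read(P0, v1) -> 195. No state change.
Op 8: write(P1, v1, 160). refcount(pp1)=1 -> write in place. 3 ppages; refcounts: pp0:2 pp1:1 pp2:1
P0: v0 -> pp0 = 19
P1: v0 -> pp0 = 19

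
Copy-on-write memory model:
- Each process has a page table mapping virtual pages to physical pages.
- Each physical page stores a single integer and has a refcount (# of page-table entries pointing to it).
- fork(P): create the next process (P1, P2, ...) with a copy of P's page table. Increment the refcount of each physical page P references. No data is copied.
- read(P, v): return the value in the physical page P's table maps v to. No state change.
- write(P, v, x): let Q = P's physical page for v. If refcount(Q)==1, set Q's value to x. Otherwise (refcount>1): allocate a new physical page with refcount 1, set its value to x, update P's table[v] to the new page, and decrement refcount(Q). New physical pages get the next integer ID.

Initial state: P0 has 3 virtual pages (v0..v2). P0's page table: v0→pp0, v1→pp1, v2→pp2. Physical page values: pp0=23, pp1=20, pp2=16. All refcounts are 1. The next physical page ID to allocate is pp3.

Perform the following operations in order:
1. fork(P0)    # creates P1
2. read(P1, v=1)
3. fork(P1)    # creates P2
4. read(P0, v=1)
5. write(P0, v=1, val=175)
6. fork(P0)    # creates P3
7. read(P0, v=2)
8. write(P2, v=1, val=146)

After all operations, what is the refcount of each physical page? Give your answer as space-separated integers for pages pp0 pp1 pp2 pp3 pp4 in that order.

Answer: 4 1 4 2 1

Derivation:
Op 1: fork(P0) -> P1. 3 ppages; refcounts: pp0:2 pp1:2 pp2:2
Op 2: read(P1, v1) -> 20. No state change.
Op 3: fork(P1) -> P2. 3 ppages; refcounts: pp0:3 pp1:3 pp2:3
Op 4: read(P0, v1) -> 20. No state change.
Op 5: write(P0, v1, 175). refcount(pp1)=3>1 -> COPY to pp3. 4 ppages; refcounts: pp0:3 pp1:2 pp2:3 pp3:1
Op 6: fork(P0) -> P3. 4 ppages; refcounts: pp0:4 pp1:2 pp2:4 pp3:2
Op 7: read(P0, v2) -> 16. No state change.
Op 8: write(P2, v1, 146). refcount(pp1)=2>1 -> COPY to pp4. 5 ppages; refcounts: pp0:4 pp1:1 pp2:4 pp3:2 pp4:1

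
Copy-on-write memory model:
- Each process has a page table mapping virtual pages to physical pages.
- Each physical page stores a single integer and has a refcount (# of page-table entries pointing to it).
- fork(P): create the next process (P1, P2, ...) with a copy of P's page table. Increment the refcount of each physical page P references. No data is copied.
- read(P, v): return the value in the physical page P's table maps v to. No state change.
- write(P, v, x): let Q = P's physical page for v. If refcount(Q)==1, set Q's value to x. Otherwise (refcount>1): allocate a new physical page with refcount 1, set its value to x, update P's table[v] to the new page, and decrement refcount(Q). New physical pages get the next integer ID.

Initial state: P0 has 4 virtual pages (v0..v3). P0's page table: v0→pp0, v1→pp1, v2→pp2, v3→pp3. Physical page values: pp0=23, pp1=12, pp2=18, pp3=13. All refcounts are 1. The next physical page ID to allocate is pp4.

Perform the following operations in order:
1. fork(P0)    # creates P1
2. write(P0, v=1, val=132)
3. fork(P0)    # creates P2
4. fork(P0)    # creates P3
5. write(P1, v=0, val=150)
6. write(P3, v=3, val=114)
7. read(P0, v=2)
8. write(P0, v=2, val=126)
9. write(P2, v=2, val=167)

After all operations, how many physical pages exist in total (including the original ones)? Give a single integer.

Answer: 9

Derivation:
Op 1: fork(P0) -> P1. 4 ppages; refcounts: pp0:2 pp1:2 pp2:2 pp3:2
Op 2: write(P0, v1, 132). refcount(pp1)=2>1 -> COPY to pp4. 5 ppages; refcounts: pp0:2 pp1:1 pp2:2 pp3:2 pp4:1
Op 3: fork(P0) -> P2. 5 ppages; refcounts: pp0:3 pp1:1 pp2:3 pp3:3 pp4:2
Op 4: fork(P0) -> P3. 5 ppages; refcounts: pp0:4 pp1:1 pp2:4 pp3:4 pp4:3
Op 5: write(P1, v0, 150). refcount(pp0)=4>1 -> COPY to pp5. 6 ppages; refcounts: pp0:3 pp1:1 pp2:4 pp3:4 pp4:3 pp5:1
Op 6: write(P3, v3, 114). refcount(pp3)=4>1 -> COPY to pp6. 7 ppages; refcounts: pp0:3 pp1:1 pp2:4 pp3:3 pp4:3 pp5:1 pp6:1
Op 7: read(P0, v2) -> 18. No state change.
Op 8: write(P0, v2, 126). refcount(pp2)=4>1 -> COPY to pp7. 8 ppages; refcounts: pp0:3 pp1:1 pp2:3 pp3:3 pp4:3 pp5:1 pp6:1 pp7:1
Op 9: write(P2, v2, 167). refcount(pp2)=3>1 -> COPY to pp8. 9 ppages; refcounts: pp0:3 pp1:1 pp2:2 pp3:3 pp4:3 pp5:1 pp6:1 pp7:1 pp8:1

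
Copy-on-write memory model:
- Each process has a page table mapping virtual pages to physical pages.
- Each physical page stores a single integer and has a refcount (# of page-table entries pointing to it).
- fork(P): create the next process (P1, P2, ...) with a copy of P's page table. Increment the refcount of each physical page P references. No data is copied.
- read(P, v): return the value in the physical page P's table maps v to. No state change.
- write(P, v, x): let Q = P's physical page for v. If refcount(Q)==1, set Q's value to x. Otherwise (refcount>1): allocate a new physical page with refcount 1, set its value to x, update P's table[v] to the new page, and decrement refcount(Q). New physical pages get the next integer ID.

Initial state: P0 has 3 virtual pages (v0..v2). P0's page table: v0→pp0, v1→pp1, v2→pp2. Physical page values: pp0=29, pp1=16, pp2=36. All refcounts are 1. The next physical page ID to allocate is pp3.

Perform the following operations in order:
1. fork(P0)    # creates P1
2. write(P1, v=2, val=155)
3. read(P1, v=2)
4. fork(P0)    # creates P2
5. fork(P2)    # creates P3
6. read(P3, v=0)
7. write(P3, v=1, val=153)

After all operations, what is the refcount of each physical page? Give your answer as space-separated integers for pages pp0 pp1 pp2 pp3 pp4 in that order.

Answer: 4 3 3 1 1

Derivation:
Op 1: fork(P0) -> P1. 3 ppages; refcounts: pp0:2 pp1:2 pp2:2
Op 2: write(P1, v2, 155). refcount(pp2)=2>1 -> COPY to pp3. 4 ppages; refcounts: pp0:2 pp1:2 pp2:1 pp3:1
Op 3: read(P1, v2) -> 155. No state change.
Op 4: fork(P0) -> P2. 4 ppages; refcounts: pp0:3 pp1:3 pp2:2 pp3:1
Op 5: fork(P2) -> P3. 4 ppages; refcounts: pp0:4 pp1:4 pp2:3 pp3:1
Op 6: read(P3, v0) -> 29. No state change.
Op 7: write(P3, v1, 153). refcount(pp1)=4>1 -> COPY to pp4. 5 ppages; refcounts: pp0:4 pp1:3 pp2:3 pp3:1 pp4:1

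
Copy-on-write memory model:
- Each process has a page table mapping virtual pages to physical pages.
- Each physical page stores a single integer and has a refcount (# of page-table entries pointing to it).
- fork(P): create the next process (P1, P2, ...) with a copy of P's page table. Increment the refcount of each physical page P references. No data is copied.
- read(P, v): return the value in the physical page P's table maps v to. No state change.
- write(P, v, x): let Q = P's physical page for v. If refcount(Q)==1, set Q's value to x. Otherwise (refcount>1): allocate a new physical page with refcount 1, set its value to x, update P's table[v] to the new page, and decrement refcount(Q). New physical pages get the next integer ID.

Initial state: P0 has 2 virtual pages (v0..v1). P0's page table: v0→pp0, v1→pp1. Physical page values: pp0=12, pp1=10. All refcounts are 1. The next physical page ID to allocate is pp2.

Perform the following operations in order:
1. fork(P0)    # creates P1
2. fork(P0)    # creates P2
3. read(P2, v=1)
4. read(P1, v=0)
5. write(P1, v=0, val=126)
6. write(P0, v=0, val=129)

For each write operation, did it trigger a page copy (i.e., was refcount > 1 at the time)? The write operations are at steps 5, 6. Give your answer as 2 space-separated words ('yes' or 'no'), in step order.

Op 1: fork(P0) -> P1. 2 ppages; refcounts: pp0:2 pp1:2
Op 2: fork(P0) -> P2. 2 ppages; refcounts: pp0:3 pp1:3
Op 3: read(P2, v1) -> 10. No state change.
Op 4: read(P1, v0) -> 12. No state change.
Op 5: write(P1, v0, 126). refcount(pp0)=3>1 -> COPY to pp2. 3 ppages; refcounts: pp0:2 pp1:3 pp2:1
Op 6: write(P0, v0, 129). refcount(pp0)=2>1 -> COPY to pp3. 4 ppages; refcounts: pp0:1 pp1:3 pp2:1 pp3:1

yes yes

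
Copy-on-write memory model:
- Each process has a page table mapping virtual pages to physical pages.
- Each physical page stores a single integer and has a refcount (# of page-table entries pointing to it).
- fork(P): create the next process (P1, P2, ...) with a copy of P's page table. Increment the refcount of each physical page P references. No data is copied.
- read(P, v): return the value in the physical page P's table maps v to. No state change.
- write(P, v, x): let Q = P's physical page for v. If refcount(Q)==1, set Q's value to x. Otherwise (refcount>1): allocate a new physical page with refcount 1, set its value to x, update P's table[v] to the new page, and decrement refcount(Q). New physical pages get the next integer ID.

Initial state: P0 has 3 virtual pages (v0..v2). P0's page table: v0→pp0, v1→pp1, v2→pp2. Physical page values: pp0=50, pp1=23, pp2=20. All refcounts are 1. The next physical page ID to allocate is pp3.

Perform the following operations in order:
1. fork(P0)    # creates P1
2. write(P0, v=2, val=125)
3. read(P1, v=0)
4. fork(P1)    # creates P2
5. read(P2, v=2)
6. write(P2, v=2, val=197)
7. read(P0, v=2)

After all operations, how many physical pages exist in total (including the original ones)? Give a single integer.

Answer: 5

Derivation:
Op 1: fork(P0) -> P1. 3 ppages; refcounts: pp0:2 pp1:2 pp2:2
Op 2: write(P0, v2, 125). refcount(pp2)=2>1 -> COPY to pp3. 4 ppages; refcounts: pp0:2 pp1:2 pp2:1 pp3:1
Op 3: read(P1, v0) -> 50. No state change.
Op 4: fork(P1) -> P2. 4 ppages; refcounts: pp0:3 pp1:3 pp2:2 pp3:1
Op 5: read(P2, v2) -> 20. No state change.
Op 6: write(P2, v2, 197). refcount(pp2)=2>1 -> COPY to pp4. 5 ppages; refcounts: pp0:3 pp1:3 pp2:1 pp3:1 pp4:1
Op 7: read(P0, v2) -> 125. No state change.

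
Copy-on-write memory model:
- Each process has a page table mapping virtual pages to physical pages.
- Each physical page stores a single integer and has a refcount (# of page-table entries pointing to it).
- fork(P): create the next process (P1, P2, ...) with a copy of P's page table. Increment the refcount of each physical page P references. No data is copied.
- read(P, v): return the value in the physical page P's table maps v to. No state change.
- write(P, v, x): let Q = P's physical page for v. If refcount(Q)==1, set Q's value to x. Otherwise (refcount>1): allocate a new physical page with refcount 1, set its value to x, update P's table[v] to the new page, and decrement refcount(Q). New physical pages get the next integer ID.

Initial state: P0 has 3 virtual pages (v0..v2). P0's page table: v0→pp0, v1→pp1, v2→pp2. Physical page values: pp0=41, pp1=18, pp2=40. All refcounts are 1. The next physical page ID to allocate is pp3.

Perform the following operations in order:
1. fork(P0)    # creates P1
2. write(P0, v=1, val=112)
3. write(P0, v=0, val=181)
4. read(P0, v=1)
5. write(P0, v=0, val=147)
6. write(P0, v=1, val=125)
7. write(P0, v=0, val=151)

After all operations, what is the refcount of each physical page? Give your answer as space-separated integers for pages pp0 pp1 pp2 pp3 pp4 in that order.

Answer: 1 1 2 1 1

Derivation:
Op 1: fork(P0) -> P1. 3 ppages; refcounts: pp0:2 pp1:2 pp2:2
Op 2: write(P0, v1, 112). refcount(pp1)=2>1 -> COPY to pp3. 4 ppages; refcounts: pp0:2 pp1:1 pp2:2 pp3:1
Op 3: write(P0, v0, 181). refcount(pp0)=2>1 -> COPY to pp4. 5 ppages; refcounts: pp0:1 pp1:1 pp2:2 pp3:1 pp4:1
Op 4: read(P0, v1) -> 112. No state change.
Op 5: write(P0, v0, 147). refcount(pp4)=1 -> write in place. 5 ppages; refcounts: pp0:1 pp1:1 pp2:2 pp3:1 pp4:1
Op 6: write(P0, v1, 125). refcount(pp3)=1 -> write in place. 5 ppages; refcounts: pp0:1 pp1:1 pp2:2 pp3:1 pp4:1
Op 7: write(P0, v0, 151). refcount(pp4)=1 -> write in place. 5 ppages; refcounts: pp0:1 pp1:1 pp2:2 pp3:1 pp4:1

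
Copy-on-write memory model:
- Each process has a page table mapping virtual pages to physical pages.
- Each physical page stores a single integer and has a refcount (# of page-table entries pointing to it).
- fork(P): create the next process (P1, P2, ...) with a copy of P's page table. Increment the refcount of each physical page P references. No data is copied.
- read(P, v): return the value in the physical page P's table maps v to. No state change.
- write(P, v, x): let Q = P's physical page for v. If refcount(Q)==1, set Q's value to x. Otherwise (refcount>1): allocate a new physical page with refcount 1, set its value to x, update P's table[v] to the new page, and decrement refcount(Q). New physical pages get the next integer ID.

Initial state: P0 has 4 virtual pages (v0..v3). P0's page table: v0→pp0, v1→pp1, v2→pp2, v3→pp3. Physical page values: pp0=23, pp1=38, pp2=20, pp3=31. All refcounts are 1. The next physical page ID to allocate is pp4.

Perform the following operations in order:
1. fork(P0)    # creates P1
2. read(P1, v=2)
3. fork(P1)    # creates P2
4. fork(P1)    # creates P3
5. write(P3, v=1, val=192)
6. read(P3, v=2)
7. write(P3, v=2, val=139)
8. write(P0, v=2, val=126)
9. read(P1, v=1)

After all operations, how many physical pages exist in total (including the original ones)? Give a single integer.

Op 1: fork(P0) -> P1. 4 ppages; refcounts: pp0:2 pp1:2 pp2:2 pp3:2
Op 2: read(P1, v2) -> 20. No state change.
Op 3: fork(P1) -> P2. 4 ppages; refcounts: pp0:3 pp1:3 pp2:3 pp3:3
Op 4: fork(P1) -> P3. 4 ppages; refcounts: pp0:4 pp1:4 pp2:4 pp3:4
Op 5: write(P3, v1, 192). refcount(pp1)=4>1 -> COPY to pp4. 5 ppages; refcounts: pp0:4 pp1:3 pp2:4 pp3:4 pp4:1
Op 6: read(P3, v2) -> 20. No state change.
Op 7: write(P3, v2, 139). refcount(pp2)=4>1 -> COPY to pp5. 6 ppages; refcounts: pp0:4 pp1:3 pp2:3 pp3:4 pp4:1 pp5:1
Op 8: write(P0, v2, 126). refcount(pp2)=3>1 -> COPY to pp6. 7 ppages; refcounts: pp0:4 pp1:3 pp2:2 pp3:4 pp4:1 pp5:1 pp6:1
Op 9: read(P1, v1) -> 38. No state change.

Answer: 7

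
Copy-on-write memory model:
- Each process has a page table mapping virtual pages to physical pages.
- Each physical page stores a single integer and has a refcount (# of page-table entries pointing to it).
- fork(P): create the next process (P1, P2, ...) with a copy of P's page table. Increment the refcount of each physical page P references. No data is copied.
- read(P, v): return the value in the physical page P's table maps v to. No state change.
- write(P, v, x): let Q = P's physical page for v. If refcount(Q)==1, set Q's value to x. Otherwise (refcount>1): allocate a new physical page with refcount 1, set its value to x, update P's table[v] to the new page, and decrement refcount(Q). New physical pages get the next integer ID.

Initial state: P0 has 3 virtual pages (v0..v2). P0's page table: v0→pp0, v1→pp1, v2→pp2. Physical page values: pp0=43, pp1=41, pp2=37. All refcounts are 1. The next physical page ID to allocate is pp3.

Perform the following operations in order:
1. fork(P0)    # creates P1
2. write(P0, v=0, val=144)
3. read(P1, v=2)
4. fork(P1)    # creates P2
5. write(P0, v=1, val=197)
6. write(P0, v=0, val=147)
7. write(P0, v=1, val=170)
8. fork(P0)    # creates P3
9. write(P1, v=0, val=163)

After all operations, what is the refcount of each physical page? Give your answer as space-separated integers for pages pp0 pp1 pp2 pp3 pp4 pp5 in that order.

Op 1: fork(P0) -> P1. 3 ppages; refcounts: pp0:2 pp1:2 pp2:2
Op 2: write(P0, v0, 144). refcount(pp0)=2>1 -> COPY to pp3. 4 ppages; refcounts: pp0:1 pp1:2 pp2:2 pp3:1
Op 3: read(P1, v2) -> 37. No state change.
Op 4: fork(P1) -> P2. 4 ppages; refcounts: pp0:2 pp1:3 pp2:3 pp3:1
Op 5: write(P0, v1, 197). refcount(pp1)=3>1 -> COPY to pp4. 5 ppages; refcounts: pp0:2 pp1:2 pp2:3 pp3:1 pp4:1
Op 6: write(P0, v0, 147). refcount(pp3)=1 -> write in place. 5 ppages; refcounts: pp0:2 pp1:2 pp2:3 pp3:1 pp4:1
Op 7: write(P0, v1, 170). refcount(pp4)=1 -> write in place. 5 ppages; refcounts: pp0:2 pp1:2 pp2:3 pp3:1 pp4:1
Op 8: fork(P0) -> P3. 5 ppages; refcounts: pp0:2 pp1:2 pp2:4 pp3:2 pp4:2
Op 9: write(P1, v0, 163). refcount(pp0)=2>1 -> COPY to pp5. 6 ppages; refcounts: pp0:1 pp1:2 pp2:4 pp3:2 pp4:2 pp5:1

Answer: 1 2 4 2 2 1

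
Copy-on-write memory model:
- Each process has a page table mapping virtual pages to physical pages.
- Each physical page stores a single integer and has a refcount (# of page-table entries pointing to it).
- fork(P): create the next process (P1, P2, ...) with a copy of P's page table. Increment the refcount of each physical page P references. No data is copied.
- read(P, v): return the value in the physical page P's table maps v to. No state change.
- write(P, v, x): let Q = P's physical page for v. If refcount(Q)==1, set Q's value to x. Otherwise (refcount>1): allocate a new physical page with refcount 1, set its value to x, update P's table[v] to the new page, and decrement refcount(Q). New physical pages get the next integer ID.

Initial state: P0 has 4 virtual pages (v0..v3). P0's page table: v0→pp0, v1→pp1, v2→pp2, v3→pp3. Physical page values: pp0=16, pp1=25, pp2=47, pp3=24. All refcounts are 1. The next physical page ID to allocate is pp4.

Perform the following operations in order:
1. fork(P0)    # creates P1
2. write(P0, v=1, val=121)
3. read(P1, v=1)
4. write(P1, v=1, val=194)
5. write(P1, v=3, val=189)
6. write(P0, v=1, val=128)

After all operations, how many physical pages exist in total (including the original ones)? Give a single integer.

Op 1: fork(P0) -> P1. 4 ppages; refcounts: pp0:2 pp1:2 pp2:2 pp3:2
Op 2: write(P0, v1, 121). refcount(pp1)=2>1 -> COPY to pp4. 5 ppages; refcounts: pp0:2 pp1:1 pp2:2 pp3:2 pp4:1
Op 3: read(P1, v1) -> 25. No state change.
Op 4: write(P1, v1, 194). refcount(pp1)=1 -> write in place. 5 ppages; refcounts: pp0:2 pp1:1 pp2:2 pp3:2 pp4:1
Op 5: write(P1, v3, 189). refcount(pp3)=2>1 -> COPY to pp5. 6 ppages; refcounts: pp0:2 pp1:1 pp2:2 pp3:1 pp4:1 pp5:1
Op 6: write(P0, v1, 128). refcount(pp4)=1 -> write in place. 6 ppages; refcounts: pp0:2 pp1:1 pp2:2 pp3:1 pp4:1 pp5:1

Answer: 6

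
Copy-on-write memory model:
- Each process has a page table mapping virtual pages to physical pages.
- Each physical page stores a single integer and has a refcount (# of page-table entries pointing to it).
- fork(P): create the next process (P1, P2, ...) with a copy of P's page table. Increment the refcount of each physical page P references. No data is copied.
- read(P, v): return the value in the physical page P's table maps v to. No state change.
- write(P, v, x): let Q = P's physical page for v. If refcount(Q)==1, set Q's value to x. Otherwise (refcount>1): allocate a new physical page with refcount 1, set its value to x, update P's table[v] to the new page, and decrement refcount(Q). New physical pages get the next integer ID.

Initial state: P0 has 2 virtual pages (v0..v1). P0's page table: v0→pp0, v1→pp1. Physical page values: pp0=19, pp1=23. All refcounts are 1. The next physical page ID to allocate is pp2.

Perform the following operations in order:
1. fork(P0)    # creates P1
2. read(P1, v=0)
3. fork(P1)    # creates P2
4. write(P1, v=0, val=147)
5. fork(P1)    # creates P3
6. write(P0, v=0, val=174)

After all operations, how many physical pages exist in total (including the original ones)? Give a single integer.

Answer: 4

Derivation:
Op 1: fork(P0) -> P1. 2 ppages; refcounts: pp0:2 pp1:2
Op 2: read(P1, v0) -> 19. No state change.
Op 3: fork(P1) -> P2. 2 ppages; refcounts: pp0:3 pp1:3
Op 4: write(P1, v0, 147). refcount(pp0)=3>1 -> COPY to pp2. 3 ppages; refcounts: pp0:2 pp1:3 pp2:1
Op 5: fork(P1) -> P3. 3 ppages; refcounts: pp0:2 pp1:4 pp2:2
Op 6: write(P0, v0, 174). refcount(pp0)=2>1 -> COPY to pp3. 4 ppages; refcounts: pp0:1 pp1:4 pp2:2 pp3:1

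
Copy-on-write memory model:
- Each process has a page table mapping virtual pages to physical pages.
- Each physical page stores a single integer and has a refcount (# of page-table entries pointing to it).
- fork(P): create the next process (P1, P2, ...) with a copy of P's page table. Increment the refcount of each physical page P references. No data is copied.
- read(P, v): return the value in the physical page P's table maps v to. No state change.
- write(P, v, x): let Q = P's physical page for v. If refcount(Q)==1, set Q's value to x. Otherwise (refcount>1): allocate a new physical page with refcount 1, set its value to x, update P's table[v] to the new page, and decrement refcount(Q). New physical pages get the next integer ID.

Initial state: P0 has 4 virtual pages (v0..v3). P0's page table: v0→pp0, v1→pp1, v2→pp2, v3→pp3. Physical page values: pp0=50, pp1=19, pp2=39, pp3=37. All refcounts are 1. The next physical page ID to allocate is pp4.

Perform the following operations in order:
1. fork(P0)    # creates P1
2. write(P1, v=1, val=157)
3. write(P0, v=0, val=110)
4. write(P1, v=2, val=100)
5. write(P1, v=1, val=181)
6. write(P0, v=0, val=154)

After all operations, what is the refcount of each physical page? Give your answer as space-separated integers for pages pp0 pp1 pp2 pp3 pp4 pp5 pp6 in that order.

Op 1: fork(P0) -> P1. 4 ppages; refcounts: pp0:2 pp1:2 pp2:2 pp3:2
Op 2: write(P1, v1, 157). refcount(pp1)=2>1 -> COPY to pp4. 5 ppages; refcounts: pp0:2 pp1:1 pp2:2 pp3:2 pp4:1
Op 3: write(P0, v0, 110). refcount(pp0)=2>1 -> COPY to pp5. 6 ppages; refcounts: pp0:1 pp1:1 pp2:2 pp3:2 pp4:1 pp5:1
Op 4: write(P1, v2, 100). refcount(pp2)=2>1 -> COPY to pp6. 7 ppages; refcounts: pp0:1 pp1:1 pp2:1 pp3:2 pp4:1 pp5:1 pp6:1
Op 5: write(P1, v1, 181). refcount(pp4)=1 -> write in place. 7 ppages; refcounts: pp0:1 pp1:1 pp2:1 pp3:2 pp4:1 pp5:1 pp6:1
Op 6: write(P0, v0, 154). refcount(pp5)=1 -> write in place. 7 ppages; refcounts: pp0:1 pp1:1 pp2:1 pp3:2 pp4:1 pp5:1 pp6:1

Answer: 1 1 1 2 1 1 1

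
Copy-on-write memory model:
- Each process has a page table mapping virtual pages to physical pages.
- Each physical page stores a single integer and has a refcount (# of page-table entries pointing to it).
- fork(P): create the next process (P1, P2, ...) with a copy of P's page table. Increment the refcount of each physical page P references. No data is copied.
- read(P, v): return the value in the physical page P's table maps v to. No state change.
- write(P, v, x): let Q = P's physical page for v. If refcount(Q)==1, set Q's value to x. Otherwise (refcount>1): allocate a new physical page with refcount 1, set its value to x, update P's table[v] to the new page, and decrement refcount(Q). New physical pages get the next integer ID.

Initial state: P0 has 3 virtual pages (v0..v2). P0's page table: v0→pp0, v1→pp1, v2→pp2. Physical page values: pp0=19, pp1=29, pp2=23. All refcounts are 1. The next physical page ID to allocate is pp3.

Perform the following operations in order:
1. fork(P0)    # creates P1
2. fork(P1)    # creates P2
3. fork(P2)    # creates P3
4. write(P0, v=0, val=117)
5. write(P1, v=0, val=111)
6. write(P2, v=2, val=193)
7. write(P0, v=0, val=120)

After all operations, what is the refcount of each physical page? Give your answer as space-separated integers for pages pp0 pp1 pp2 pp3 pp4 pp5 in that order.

Answer: 2 4 3 1 1 1

Derivation:
Op 1: fork(P0) -> P1. 3 ppages; refcounts: pp0:2 pp1:2 pp2:2
Op 2: fork(P1) -> P2. 3 ppages; refcounts: pp0:3 pp1:3 pp2:3
Op 3: fork(P2) -> P3. 3 ppages; refcounts: pp0:4 pp1:4 pp2:4
Op 4: write(P0, v0, 117). refcount(pp0)=4>1 -> COPY to pp3. 4 ppages; refcounts: pp0:3 pp1:4 pp2:4 pp3:1
Op 5: write(P1, v0, 111). refcount(pp0)=3>1 -> COPY to pp4. 5 ppages; refcounts: pp0:2 pp1:4 pp2:4 pp3:1 pp4:1
Op 6: write(P2, v2, 193). refcount(pp2)=4>1 -> COPY to pp5. 6 ppages; refcounts: pp0:2 pp1:4 pp2:3 pp3:1 pp4:1 pp5:1
Op 7: write(P0, v0, 120). refcount(pp3)=1 -> write in place. 6 ppages; refcounts: pp0:2 pp1:4 pp2:3 pp3:1 pp4:1 pp5:1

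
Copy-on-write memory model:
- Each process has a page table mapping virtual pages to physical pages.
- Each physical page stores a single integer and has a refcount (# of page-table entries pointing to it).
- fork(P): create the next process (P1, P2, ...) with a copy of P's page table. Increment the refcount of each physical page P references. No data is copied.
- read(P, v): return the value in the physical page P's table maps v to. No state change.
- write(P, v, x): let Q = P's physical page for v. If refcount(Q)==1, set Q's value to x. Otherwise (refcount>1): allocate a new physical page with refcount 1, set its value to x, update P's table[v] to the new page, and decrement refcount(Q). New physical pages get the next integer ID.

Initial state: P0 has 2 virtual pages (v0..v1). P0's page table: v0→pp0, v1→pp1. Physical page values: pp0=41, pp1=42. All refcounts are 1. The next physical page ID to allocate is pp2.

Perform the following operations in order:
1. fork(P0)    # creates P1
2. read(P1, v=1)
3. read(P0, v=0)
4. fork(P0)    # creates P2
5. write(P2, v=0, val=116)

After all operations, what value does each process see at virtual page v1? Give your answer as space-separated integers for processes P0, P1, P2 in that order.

Answer: 42 42 42

Derivation:
Op 1: fork(P0) -> P1. 2 ppages; refcounts: pp0:2 pp1:2
Op 2: read(P1, v1) -> 42. No state change.
Op 3: read(P0, v0) -> 41. No state change.
Op 4: fork(P0) -> P2. 2 ppages; refcounts: pp0:3 pp1:3
Op 5: write(P2, v0, 116). refcount(pp0)=3>1 -> COPY to pp2. 3 ppages; refcounts: pp0:2 pp1:3 pp2:1
P0: v1 -> pp1 = 42
P1: v1 -> pp1 = 42
P2: v1 -> pp1 = 42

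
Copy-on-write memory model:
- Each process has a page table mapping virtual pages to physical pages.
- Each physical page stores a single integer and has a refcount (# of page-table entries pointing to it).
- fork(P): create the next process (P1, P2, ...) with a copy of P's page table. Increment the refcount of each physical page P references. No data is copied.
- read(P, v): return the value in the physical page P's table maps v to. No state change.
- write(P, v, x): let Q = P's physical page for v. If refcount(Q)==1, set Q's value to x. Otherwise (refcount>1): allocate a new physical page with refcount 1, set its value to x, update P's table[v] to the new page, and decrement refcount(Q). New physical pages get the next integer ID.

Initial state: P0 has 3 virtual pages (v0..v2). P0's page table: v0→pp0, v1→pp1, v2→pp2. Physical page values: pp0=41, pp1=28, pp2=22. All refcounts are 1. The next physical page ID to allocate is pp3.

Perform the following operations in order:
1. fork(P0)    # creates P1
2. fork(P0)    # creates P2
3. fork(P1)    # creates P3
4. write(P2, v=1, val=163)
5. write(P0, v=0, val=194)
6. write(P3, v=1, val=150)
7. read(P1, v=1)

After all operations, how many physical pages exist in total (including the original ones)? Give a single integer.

Op 1: fork(P0) -> P1. 3 ppages; refcounts: pp0:2 pp1:2 pp2:2
Op 2: fork(P0) -> P2. 3 ppages; refcounts: pp0:3 pp1:3 pp2:3
Op 3: fork(P1) -> P3. 3 ppages; refcounts: pp0:4 pp1:4 pp2:4
Op 4: write(P2, v1, 163). refcount(pp1)=4>1 -> COPY to pp3. 4 ppages; refcounts: pp0:4 pp1:3 pp2:4 pp3:1
Op 5: write(P0, v0, 194). refcount(pp0)=4>1 -> COPY to pp4. 5 ppages; refcounts: pp0:3 pp1:3 pp2:4 pp3:1 pp4:1
Op 6: write(P3, v1, 150). refcount(pp1)=3>1 -> COPY to pp5. 6 ppages; refcounts: pp0:3 pp1:2 pp2:4 pp3:1 pp4:1 pp5:1
Op 7: read(P1, v1) -> 28. No state change.

Answer: 6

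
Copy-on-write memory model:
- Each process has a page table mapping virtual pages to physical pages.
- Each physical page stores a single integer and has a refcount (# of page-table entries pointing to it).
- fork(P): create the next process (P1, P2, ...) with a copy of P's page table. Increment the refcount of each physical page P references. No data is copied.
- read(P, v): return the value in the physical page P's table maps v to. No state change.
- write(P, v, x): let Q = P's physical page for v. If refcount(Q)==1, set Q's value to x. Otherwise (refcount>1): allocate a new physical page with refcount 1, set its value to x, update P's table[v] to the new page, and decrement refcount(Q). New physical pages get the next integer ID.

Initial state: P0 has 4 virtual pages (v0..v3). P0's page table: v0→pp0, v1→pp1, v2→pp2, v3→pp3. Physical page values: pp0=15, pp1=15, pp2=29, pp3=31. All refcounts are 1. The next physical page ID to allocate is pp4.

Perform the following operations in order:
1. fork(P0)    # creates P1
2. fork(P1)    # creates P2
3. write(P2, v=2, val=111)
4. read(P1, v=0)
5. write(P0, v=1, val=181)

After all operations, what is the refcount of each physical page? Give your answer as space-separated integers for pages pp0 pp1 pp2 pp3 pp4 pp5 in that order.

Answer: 3 2 2 3 1 1

Derivation:
Op 1: fork(P0) -> P1. 4 ppages; refcounts: pp0:2 pp1:2 pp2:2 pp3:2
Op 2: fork(P1) -> P2. 4 ppages; refcounts: pp0:3 pp1:3 pp2:3 pp3:3
Op 3: write(P2, v2, 111). refcount(pp2)=3>1 -> COPY to pp4. 5 ppages; refcounts: pp0:3 pp1:3 pp2:2 pp3:3 pp4:1
Op 4: read(P1, v0) -> 15. No state change.
Op 5: write(P0, v1, 181). refcount(pp1)=3>1 -> COPY to pp5. 6 ppages; refcounts: pp0:3 pp1:2 pp2:2 pp3:3 pp4:1 pp5:1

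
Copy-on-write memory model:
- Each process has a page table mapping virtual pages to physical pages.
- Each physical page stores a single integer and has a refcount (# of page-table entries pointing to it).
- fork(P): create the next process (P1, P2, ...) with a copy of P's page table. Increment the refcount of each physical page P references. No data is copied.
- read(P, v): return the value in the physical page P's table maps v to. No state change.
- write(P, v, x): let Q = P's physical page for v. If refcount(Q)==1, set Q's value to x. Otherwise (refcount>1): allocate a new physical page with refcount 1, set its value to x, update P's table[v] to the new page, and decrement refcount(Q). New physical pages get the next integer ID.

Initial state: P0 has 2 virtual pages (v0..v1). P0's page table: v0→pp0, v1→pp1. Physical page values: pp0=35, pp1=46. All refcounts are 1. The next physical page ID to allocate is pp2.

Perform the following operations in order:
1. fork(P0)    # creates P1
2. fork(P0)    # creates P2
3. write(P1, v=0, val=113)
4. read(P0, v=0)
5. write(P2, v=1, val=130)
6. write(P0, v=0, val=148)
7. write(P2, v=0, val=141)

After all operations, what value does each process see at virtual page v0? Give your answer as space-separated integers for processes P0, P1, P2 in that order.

Op 1: fork(P0) -> P1. 2 ppages; refcounts: pp0:2 pp1:2
Op 2: fork(P0) -> P2. 2 ppages; refcounts: pp0:3 pp1:3
Op 3: write(P1, v0, 113). refcount(pp0)=3>1 -> COPY to pp2. 3 ppages; refcounts: pp0:2 pp1:3 pp2:1
Op 4: read(P0, v0) -> 35. No state change.
Op 5: write(P2, v1, 130). refcount(pp1)=3>1 -> COPY to pp3. 4 ppages; refcounts: pp0:2 pp1:2 pp2:1 pp3:1
Op 6: write(P0, v0, 148). refcount(pp0)=2>1 -> COPY to pp4. 5 ppages; refcounts: pp0:1 pp1:2 pp2:1 pp3:1 pp4:1
Op 7: write(P2, v0, 141). refcount(pp0)=1 -> write in place. 5 ppages; refcounts: pp0:1 pp1:2 pp2:1 pp3:1 pp4:1
P0: v0 -> pp4 = 148
P1: v0 -> pp2 = 113
P2: v0 -> pp0 = 141

Answer: 148 113 141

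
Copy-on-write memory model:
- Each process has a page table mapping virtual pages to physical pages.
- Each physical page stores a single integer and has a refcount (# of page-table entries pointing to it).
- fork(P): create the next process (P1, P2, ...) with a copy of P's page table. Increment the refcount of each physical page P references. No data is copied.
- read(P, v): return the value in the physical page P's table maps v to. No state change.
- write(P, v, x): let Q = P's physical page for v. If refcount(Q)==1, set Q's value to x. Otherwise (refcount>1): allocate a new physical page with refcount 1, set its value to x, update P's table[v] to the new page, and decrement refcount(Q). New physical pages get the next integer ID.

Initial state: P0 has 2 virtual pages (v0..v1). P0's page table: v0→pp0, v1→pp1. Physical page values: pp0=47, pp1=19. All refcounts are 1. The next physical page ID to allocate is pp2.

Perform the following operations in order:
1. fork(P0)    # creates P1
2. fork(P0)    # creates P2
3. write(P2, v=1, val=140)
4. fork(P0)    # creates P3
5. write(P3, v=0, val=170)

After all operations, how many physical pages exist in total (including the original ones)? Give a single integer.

Answer: 4

Derivation:
Op 1: fork(P0) -> P1. 2 ppages; refcounts: pp0:2 pp1:2
Op 2: fork(P0) -> P2. 2 ppages; refcounts: pp0:3 pp1:3
Op 3: write(P2, v1, 140). refcount(pp1)=3>1 -> COPY to pp2. 3 ppages; refcounts: pp0:3 pp1:2 pp2:1
Op 4: fork(P0) -> P3. 3 ppages; refcounts: pp0:4 pp1:3 pp2:1
Op 5: write(P3, v0, 170). refcount(pp0)=4>1 -> COPY to pp3. 4 ppages; refcounts: pp0:3 pp1:3 pp2:1 pp3:1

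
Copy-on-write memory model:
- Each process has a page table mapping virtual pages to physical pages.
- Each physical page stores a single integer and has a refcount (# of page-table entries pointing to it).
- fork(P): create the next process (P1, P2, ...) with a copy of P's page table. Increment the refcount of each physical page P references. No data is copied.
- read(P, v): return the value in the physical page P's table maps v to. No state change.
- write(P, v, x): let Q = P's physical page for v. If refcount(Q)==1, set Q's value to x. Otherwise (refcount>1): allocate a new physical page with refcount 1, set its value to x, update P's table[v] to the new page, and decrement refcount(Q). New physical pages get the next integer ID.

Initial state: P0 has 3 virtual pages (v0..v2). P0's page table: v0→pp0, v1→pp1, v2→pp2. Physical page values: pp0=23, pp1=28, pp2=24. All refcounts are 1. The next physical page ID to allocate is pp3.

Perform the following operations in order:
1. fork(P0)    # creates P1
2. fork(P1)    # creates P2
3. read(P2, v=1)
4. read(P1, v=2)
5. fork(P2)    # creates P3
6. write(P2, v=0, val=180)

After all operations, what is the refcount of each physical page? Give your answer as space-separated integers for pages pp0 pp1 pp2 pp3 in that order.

Op 1: fork(P0) -> P1. 3 ppages; refcounts: pp0:2 pp1:2 pp2:2
Op 2: fork(P1) -> P2. 3 ppages; refcounts: pp0:3 pp1:3 pp2:3
Op 3: read(P2, v1) -> 28. No state change.
Op 4: read(P1, v2) -> 24. No state change.
Op 5: fork(P2) -> P3. 3 ppages; refcounts: pp0:4 pp1:4 pp2:4
Op 6: write(P2, v0, 180). refcount(pp0)=4>1 -> COPY to pp3. 4 ppages; refcounts: pp0:3 pp1:4 pp2:4 pp3:1

Answer: 3 4 4 1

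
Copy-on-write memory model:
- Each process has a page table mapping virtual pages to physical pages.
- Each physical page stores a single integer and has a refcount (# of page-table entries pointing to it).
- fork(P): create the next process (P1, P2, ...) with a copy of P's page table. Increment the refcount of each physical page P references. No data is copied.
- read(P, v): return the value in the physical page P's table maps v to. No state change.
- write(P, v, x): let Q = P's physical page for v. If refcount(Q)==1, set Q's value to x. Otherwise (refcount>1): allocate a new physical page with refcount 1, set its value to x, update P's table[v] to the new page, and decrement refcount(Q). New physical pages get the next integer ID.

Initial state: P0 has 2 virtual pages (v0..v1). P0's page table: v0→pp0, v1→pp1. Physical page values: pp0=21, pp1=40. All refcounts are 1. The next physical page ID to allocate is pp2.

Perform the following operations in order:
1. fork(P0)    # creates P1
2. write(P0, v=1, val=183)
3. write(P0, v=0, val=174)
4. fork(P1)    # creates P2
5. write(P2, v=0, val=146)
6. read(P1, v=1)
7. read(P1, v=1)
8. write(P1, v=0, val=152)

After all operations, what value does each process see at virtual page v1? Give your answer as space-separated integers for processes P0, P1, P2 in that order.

Op 1: fork(P0) -> P1. 2 ppages; refcounts: pp0:2 pp1:2
Op 2: write(P0, v1, 183). refcount(pp1)=2>1 -> COPY to pp2. 3 ppages; refcounts: pp0:2 pp1:1 pp2:1
Op 3: write(P0, v0, 174). refcount(pp0)=2>1 -> COPY to pp3. 4 ppages; refcounts: pp0:1 pp1:1 pp2:1 pp3:1
Op 4: fork(P1) -> P2. 4 ppages; refcounts: pp0:2 pp1:2 pp2:1 pp3:1
Op 5: write(P2, v0, 146). refcount(pp0)=2>1 -> COPY to pp4. 5 ppages; refcounts: pp0:1 pp1:2 pp2:1 pp3:1 pp4:1
Op 6: read(P1, v1) -> 40. No state change.
Op 7: read(P1, v1) -> 40. No state change.
Op 8: write(P1, v0, 152). refcount(pp0)=1 -> write in place. 5 ppages; refcounts: pp0:1 pp1:2 pp2:1 pp3:1 pp4:1
P0: v1 -> pp2 = 183
P1: v1 -> pp1 = 40
P2: v1 -> pp1 = 40

Answer: 183 40 40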